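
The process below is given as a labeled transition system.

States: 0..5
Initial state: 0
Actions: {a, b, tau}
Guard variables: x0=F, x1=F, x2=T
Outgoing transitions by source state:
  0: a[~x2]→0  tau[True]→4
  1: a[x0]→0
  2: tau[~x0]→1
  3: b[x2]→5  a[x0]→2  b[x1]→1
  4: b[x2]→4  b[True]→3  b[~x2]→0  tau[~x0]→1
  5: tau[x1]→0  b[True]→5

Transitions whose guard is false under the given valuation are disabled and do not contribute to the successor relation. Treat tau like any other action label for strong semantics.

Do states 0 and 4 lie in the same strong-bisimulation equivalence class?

Answer: NOT BISIMILAR

Analysis:
Compute ~ classes (split until stable):
  π0 = {{0,1,2,3,4,5}}
  π1 = {{0,2},{1},{3,5},{4}}
  π2 = {{0},{1},{2},{3,5},{4}}
stable after 3 split(s): 5 block(s)
[0]={0}  [4]={4}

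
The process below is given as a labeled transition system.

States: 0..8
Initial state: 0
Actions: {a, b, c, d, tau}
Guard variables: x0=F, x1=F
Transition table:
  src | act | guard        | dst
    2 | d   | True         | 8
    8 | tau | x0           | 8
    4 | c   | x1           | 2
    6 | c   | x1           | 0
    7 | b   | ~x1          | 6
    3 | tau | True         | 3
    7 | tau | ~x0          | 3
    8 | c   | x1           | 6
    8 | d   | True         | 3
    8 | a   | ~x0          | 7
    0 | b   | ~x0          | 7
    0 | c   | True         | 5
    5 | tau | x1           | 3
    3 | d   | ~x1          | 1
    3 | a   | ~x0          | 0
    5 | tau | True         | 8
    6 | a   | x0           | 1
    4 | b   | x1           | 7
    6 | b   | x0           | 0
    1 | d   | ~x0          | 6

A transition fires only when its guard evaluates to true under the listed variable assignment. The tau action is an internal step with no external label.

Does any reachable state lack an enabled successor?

Reachable = {0,1,3,5,6,7,8}
  0: b→7  c→5  [2 exit(s)]
  1: d→6  [1 exit(s)]
  3: a→0  d→1  tau→3  [3 exit(s)]
  5: tau→8  [1 exit(s)]
  6: ∅  [no exit]
  7: b→6  tau→3  [2 exit(s)]
  8: a→7  d→3  [2 exit(s)]
witness 6: b·b

Answer: DEADLOCK at state 6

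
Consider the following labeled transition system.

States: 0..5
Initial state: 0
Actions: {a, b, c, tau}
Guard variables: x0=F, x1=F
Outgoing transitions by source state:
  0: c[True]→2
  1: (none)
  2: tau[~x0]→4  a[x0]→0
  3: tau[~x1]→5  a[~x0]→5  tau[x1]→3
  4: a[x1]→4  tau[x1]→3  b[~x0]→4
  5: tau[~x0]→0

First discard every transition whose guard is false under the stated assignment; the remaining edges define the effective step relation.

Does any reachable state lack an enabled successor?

Answer: DEADLOCK-FREE

Analysis:
Reachable = {0,2,4}
  0: c→2  [1 out]
  2: tau→4  [1 out]
  4: b→4  [1 out]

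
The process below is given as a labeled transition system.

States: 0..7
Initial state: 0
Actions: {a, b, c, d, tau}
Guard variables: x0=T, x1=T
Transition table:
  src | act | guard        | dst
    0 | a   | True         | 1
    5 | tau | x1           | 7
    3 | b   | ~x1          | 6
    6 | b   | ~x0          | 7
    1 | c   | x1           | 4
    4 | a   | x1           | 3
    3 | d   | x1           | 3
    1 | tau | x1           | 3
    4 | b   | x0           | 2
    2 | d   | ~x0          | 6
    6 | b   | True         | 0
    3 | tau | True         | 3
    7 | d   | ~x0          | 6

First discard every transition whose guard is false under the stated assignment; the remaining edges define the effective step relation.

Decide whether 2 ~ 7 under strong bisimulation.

Compute ~ classes (split until stable):
  π0 = {{0,1,2,3,4,5,6,7}}
  π1 = {{0},{1},{2,7},{3},{4},{5},{6}}
Fixed point at round 2; 7 class(es).
2∈{2,7}, 7∈{2,7}

Answer: BISIMILAR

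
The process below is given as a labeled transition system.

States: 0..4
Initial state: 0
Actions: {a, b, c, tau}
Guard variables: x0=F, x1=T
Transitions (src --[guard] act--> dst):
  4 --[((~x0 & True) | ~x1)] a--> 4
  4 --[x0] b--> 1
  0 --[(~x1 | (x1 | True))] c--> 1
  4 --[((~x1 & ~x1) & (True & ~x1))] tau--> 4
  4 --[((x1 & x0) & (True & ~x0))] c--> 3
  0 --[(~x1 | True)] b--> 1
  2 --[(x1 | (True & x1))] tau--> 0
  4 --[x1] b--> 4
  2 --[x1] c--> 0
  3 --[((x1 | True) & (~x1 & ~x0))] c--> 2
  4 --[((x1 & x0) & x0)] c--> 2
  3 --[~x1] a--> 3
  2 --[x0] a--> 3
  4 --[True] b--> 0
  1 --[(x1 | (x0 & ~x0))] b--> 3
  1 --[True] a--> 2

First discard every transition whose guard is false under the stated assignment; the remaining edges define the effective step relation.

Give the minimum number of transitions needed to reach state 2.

Breadth-first toward 2:
  Layer 0: {0}
  Layer 1: {1}
  Layer 2: {2,3}
2 enters at depth 2; path b·a

Answer: 2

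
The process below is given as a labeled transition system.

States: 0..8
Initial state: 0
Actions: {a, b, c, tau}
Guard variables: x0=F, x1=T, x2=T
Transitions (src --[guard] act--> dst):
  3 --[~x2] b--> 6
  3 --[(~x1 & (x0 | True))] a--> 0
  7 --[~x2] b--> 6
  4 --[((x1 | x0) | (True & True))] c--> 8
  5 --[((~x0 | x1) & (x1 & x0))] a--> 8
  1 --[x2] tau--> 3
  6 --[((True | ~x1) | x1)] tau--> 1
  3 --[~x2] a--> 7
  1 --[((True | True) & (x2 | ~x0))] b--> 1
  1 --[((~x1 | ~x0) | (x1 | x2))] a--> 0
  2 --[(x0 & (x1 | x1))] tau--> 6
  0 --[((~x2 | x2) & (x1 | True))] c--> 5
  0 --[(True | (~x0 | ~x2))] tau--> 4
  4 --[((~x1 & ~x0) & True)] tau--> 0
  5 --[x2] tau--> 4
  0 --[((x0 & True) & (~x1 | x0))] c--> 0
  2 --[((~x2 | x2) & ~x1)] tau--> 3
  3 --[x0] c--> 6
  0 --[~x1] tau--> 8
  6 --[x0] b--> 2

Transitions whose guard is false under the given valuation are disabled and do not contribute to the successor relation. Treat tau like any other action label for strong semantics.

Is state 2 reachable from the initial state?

After dropping false guards: 8 live edges.
Layer 0: {0}
Layer 1: {4,5}  now seen {0,4,5}
Layer 2: {8}  now seen {0,4,5,8}
Reachable = {0,4,5,8}

Answer: UNREACHABLE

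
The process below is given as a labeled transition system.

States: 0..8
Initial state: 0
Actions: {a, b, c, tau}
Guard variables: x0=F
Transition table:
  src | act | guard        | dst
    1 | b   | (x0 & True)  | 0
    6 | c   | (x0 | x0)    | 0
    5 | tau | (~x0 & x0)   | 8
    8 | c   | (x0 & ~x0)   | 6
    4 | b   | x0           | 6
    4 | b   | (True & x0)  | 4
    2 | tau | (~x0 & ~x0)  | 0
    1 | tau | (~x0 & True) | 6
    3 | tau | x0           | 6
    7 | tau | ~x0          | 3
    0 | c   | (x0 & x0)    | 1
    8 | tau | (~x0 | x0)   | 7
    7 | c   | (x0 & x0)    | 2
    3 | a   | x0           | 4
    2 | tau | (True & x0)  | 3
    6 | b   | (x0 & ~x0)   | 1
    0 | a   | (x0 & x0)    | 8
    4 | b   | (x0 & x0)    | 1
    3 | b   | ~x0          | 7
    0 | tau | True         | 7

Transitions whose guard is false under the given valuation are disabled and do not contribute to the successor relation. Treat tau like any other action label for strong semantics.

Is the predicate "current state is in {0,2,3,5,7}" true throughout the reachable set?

Answer: INVARIANT HOLDS

Working:
Safe = {0,2,3,5,7}
Reachable = {0,3,7}
  0: ✓
  3: ✓
  7: ✓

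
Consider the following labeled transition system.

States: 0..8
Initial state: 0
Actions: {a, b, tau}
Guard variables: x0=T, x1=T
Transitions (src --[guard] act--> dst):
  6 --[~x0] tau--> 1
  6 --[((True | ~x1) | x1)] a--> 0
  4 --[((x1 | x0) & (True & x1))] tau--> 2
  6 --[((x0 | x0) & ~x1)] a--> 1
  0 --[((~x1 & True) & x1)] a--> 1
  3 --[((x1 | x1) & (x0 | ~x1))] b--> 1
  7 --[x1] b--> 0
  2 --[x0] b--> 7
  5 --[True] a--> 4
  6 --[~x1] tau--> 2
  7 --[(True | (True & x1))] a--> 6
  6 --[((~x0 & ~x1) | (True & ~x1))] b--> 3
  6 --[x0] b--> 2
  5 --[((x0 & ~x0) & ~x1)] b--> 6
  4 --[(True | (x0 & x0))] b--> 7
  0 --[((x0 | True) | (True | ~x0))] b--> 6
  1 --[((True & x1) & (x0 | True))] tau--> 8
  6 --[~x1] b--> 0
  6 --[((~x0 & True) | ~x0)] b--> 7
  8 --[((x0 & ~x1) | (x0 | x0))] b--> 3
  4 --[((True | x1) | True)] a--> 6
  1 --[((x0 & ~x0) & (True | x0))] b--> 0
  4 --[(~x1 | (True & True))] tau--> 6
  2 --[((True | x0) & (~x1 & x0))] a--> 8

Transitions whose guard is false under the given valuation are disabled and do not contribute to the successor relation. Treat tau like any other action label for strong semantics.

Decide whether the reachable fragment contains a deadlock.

Reachable = {0,2,6,7}
  0: b→6  [1 out]
  2: b→7  [1 out]
  6: a→0  b→2  [2 out]
  7: a→6  b→0  [2 out]

Answer: DEADLOCK-FREE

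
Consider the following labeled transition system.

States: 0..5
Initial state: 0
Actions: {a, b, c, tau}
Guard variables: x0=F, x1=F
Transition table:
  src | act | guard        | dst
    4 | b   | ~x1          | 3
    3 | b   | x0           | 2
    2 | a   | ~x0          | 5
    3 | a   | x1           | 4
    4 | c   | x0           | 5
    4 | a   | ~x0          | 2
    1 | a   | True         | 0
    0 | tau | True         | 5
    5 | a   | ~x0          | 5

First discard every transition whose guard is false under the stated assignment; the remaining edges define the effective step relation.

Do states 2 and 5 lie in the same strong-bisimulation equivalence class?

Compute ~ classes (split until stable):
  P[0] = {{0,1,2,3,4,5}}
  P[1] = {{0},{1,2,5},{3},{4}}
  P[2] = {{0},{1},{2,5},{3},{4}}
Fixed point at round 3; 5 class(es).
class of 2: {2,5}; class of 5: {2,5}

Answer: BISIMILAR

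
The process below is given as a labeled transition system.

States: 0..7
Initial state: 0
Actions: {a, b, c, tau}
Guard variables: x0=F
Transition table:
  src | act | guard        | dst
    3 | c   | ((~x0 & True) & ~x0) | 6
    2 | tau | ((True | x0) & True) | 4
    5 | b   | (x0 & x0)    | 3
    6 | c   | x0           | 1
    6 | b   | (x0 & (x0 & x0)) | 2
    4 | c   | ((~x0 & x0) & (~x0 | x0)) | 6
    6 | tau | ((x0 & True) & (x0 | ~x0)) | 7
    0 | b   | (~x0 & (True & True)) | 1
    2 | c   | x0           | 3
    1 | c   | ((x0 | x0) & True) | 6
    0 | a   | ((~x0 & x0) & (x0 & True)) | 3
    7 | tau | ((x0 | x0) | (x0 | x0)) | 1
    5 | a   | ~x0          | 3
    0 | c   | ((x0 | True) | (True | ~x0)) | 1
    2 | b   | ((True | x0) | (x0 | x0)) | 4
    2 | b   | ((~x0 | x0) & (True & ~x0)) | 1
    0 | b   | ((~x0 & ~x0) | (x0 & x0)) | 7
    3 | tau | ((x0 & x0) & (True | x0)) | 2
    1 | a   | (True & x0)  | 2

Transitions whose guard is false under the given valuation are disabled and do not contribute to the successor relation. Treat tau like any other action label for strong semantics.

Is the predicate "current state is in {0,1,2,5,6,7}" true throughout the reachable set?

Answer: INVARIANT HOLDS

Working:
Allowed set {0,1,2,5,6,7}
R = {0,1,7}
  0: safe
  1: safe
  7: safe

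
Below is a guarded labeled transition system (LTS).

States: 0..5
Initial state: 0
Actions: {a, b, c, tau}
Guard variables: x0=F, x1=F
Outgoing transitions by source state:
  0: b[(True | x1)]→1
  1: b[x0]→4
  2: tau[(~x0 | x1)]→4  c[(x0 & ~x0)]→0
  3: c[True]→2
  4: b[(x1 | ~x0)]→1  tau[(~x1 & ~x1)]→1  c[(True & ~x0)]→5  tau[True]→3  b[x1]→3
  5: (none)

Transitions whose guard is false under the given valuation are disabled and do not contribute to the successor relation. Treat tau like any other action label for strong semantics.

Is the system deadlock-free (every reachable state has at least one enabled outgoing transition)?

Reach set: {0,1}
  0: b→1  [1 exit(s)]
  1: ∅  [STUCK]
trace reaching 1: b

Answer: DEADLOCK at state 1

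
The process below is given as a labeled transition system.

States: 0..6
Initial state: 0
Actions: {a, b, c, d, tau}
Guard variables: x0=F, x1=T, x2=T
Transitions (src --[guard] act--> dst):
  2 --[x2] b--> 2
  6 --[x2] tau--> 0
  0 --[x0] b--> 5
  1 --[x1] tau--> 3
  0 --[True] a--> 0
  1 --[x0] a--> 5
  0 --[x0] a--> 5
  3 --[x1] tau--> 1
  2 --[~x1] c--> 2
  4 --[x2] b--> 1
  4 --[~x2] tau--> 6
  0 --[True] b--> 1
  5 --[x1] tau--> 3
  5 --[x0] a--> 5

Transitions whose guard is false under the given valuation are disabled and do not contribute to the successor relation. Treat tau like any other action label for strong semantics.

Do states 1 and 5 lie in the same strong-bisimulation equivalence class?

Answer: BISIMILAR

Analysis:
Compute ~ classes (split until stable):
  round 0: {{0,1,2,3,4,5,6}}
  round 1: {{0},{1,3,5,6},{2,4}}
  round 2: {{0},{1,3,5},{2},{4},{6}}
stable after 3 split(s): 5 block(s)
class of 1: {1,3,5}; class of 5: {1,3,5}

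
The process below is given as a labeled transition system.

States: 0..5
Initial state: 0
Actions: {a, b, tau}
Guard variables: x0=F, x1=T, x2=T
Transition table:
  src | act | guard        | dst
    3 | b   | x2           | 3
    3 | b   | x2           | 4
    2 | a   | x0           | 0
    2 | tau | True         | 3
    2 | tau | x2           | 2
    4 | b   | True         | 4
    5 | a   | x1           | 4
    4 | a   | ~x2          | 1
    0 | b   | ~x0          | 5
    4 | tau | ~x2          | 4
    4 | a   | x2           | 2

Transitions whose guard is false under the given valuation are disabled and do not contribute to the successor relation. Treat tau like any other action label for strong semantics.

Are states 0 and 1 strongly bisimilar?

Answer: NOT BISIMILAR

Analysis:
Compute ~ classes (split until stable):
  P[0] = {{0,1,2,3,4,5}}
  P[1] = {{0,3},{1},{2},{4},{5}}
  P[2] = {{0},{1},{2},{3},{4},{5}}
6 equivalence class(es) (converged in 3)
[0]={0}  [1]={1}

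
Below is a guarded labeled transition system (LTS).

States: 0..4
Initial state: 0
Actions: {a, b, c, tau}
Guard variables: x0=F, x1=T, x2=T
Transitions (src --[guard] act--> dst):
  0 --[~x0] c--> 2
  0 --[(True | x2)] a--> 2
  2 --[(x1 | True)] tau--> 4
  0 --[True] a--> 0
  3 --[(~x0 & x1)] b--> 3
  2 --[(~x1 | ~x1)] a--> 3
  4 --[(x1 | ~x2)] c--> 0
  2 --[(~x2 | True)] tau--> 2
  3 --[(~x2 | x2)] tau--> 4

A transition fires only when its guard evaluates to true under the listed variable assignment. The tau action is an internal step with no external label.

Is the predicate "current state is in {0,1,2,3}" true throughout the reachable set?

Answer: INVARIANT VIOLATED at state 4

Trace:
Inv-set: {0,1,2,3}
Reachable = {0,2,4}
  0: safe
  2: safe
  4: ✗ unsafe
counterexample path to 4: c·tau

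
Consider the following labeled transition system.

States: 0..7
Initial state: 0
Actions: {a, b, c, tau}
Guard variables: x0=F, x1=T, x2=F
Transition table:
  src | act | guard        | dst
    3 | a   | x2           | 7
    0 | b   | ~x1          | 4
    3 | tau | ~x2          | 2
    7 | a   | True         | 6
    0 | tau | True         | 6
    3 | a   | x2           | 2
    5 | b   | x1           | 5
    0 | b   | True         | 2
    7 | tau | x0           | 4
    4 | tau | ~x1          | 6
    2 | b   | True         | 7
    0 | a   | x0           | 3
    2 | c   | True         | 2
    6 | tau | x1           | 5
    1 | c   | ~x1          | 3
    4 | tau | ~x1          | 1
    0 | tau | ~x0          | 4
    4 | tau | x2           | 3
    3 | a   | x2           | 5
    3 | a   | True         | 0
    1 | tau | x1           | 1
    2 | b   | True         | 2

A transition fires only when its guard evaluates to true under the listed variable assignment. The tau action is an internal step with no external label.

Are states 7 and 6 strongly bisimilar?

Bisimulation quotient by refinement:
  round 0: {{0,1,2,3,4,5,6,7}}
  round 1: {{0},{1,6},{2},{3},{4},{5},{7}}
  round 2: {{0},{1},{2},{3},{4},{5},{6},{7}}
stable after 3 split(s): 8 block(s)
7∈{7}, 6∈{6}

Answer: NOT BISIMILAR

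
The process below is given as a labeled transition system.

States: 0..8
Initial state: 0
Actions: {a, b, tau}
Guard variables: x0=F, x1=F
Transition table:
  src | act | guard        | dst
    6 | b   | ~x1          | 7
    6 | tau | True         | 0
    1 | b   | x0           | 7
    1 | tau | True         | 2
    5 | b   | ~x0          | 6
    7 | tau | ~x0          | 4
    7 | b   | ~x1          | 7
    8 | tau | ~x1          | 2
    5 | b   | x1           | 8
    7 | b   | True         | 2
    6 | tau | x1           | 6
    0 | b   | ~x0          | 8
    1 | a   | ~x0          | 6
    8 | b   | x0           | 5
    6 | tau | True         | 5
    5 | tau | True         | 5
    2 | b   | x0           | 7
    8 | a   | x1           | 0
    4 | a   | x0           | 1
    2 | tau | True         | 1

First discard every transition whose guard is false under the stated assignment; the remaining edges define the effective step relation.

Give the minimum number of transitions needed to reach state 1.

Layered search for 1:
  L0 = {0}
  L1 = {8}
  L2 = {2}
  L3 = {1}
1 enters at depth 3; path b·tau·tau

Answer: 3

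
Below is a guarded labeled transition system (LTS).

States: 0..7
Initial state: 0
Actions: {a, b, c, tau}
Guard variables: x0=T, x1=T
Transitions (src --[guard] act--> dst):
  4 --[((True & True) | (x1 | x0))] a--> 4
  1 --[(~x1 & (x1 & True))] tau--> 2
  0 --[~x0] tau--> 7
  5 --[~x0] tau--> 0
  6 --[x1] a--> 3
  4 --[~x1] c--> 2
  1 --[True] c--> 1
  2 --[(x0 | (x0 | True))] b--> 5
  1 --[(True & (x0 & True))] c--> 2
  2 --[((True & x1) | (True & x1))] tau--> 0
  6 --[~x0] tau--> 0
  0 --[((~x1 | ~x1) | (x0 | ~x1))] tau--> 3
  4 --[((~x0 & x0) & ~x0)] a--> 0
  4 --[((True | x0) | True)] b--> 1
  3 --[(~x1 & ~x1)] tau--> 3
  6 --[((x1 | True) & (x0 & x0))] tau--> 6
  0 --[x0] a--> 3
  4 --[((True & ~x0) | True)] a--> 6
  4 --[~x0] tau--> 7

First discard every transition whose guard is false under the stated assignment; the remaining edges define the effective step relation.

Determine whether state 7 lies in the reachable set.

Guard filter leaves 11 enabled edge(s).
Layer 0: {0}
Layer 1: {3}  now seen {0,3}
Reachable = {0,3}

Answer: UNREACHABLE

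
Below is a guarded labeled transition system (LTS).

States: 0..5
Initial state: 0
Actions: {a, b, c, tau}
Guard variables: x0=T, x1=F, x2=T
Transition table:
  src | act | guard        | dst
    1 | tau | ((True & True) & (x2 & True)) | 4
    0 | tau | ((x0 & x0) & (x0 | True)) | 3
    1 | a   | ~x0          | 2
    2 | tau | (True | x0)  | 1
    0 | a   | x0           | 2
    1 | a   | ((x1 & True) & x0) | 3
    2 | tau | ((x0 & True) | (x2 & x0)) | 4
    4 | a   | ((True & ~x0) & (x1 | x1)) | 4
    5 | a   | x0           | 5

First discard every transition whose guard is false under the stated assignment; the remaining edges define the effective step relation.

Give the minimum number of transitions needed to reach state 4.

Answer: 2

Analysis:
BFS to 4:
  L0 = {0}
  L1 = {2,3}
  L2 = {1,4}
first hit 4 at d=2 via a·tau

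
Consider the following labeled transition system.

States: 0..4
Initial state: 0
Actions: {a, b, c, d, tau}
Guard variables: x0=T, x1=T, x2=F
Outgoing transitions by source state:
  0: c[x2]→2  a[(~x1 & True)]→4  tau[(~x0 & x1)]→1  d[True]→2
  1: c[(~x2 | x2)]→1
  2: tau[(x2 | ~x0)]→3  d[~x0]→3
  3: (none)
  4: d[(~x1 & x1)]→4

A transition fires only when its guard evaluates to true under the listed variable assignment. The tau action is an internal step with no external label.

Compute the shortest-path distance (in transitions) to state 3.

Breadth-first toward 3:
  L0 = {0}
  L1 = {2}
3 never appears.

Answer: UNREACHABLE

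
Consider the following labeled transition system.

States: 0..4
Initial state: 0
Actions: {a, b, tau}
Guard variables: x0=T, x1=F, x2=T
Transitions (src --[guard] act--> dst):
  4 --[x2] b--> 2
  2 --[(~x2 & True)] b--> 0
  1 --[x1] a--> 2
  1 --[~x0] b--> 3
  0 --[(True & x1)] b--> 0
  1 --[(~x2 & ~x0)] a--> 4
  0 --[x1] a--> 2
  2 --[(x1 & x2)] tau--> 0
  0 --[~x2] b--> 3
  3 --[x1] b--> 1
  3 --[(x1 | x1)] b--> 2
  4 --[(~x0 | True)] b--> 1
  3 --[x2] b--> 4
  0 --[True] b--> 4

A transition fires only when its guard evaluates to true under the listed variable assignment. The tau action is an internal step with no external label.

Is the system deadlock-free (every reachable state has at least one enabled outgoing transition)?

Reach set: {0,1,2,4}
  0: b→4  [1 exit(s)]
  1: ∅  [deadlock]
  2: ∅  [deadlock]
  4: b→1  b→2  [2 exit(s)]
witness 1: b·b

Answer: DEADLOCK at state 1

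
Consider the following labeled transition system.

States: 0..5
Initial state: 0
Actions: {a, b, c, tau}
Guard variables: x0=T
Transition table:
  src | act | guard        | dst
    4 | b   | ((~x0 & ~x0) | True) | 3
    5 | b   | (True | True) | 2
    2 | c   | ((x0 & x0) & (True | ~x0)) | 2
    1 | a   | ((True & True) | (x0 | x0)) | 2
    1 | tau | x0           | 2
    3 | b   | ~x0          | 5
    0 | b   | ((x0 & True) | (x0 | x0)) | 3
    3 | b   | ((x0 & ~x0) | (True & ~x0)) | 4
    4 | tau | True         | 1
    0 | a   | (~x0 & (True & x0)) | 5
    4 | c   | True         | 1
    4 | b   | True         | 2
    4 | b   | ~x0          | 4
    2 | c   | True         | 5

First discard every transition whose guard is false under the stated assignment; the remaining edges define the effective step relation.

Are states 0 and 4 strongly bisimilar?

Compute ~ classes (split until stable):
  round 0: {{0,1,2,3,4,5}}
  round 1: {{0,5},{1},{2},{3},{4}}
  round 2: {{0},{1},{2},{3},{4},{5}}
6 equivalence class(es) (converged in 3)
class of 0: {0}; class of 4: {4}

Answer: NOT BISIMILAR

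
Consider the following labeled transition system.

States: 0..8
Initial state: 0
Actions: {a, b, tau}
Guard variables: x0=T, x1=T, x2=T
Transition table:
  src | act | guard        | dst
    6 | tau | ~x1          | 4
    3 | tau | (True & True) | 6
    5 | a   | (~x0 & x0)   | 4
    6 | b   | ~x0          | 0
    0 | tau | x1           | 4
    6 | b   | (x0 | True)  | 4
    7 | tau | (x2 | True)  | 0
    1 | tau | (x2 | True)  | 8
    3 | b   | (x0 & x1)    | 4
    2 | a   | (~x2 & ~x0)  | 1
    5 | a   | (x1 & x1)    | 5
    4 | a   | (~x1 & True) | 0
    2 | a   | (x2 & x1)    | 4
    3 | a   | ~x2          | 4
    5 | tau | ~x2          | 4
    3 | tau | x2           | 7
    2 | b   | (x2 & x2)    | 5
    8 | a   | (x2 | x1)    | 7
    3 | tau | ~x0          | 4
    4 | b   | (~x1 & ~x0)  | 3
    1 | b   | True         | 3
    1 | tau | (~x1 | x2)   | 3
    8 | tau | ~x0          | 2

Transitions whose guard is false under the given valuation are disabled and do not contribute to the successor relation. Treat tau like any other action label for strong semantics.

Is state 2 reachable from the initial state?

Answer: UNREACHABLE

Trace:
13 transition(s) survive guard evaluation.
Layer 0: {0}
Layer 1: {4}  total {0,4}
Reachable = {0,4}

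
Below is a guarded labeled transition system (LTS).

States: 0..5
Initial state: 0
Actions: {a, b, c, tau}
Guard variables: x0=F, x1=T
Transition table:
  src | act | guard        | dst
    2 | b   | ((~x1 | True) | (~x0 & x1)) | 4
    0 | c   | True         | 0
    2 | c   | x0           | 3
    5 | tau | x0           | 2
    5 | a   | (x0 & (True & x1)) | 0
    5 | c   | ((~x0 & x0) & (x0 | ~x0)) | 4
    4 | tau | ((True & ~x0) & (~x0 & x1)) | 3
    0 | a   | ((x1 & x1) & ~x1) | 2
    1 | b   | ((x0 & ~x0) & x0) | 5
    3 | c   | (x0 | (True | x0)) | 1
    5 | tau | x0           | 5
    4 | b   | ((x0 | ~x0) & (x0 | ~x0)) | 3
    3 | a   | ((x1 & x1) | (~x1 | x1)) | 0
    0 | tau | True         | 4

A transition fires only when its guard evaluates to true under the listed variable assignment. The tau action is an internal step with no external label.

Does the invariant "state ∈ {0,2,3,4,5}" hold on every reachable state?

Inv-set: {0,2,3,4,5}
Reachable = {0,1,3,4}
  0: ok
  1: outside
  3: ok
  4: ok
witness against invariant: tau·tau·c → 1

Answer: INVARIANT VIOLATED at state 1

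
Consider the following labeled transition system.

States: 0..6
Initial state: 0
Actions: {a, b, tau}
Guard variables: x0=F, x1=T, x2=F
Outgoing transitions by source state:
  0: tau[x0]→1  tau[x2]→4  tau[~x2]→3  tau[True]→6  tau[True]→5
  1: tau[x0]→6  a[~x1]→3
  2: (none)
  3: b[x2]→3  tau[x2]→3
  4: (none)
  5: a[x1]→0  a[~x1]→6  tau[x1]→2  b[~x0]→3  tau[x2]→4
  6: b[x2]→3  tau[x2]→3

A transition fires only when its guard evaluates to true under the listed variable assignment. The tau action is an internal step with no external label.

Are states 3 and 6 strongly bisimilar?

Bisimulation quotient by refinement:
  round 0: {{0,1,2,3,4,5,6}}
  round 1: {{0},{1,2,3,4,6},{5}}
stable after 2 split(s): 3 block(s)
[3]={1,2,3,4,6}  [6]={1,2,3,4,6}

Answer: BISIMILAR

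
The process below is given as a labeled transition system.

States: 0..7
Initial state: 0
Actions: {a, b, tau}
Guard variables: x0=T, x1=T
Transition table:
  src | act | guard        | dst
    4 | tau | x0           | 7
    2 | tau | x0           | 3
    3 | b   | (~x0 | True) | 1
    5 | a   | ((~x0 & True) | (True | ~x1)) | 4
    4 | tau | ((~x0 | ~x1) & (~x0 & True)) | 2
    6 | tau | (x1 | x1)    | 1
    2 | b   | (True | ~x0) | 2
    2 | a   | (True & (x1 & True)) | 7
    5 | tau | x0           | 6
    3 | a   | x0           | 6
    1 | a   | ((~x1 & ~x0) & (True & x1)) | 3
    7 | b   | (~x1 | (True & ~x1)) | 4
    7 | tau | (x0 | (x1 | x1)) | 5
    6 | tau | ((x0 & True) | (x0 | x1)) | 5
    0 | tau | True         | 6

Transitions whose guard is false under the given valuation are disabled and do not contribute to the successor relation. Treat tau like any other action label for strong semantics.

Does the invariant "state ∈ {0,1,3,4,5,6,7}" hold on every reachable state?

Answer: INVARIANT HOLDS

Analysis:
Allowed set {0,1,3,4,5,6,7}
Reach set: {0,1,4,5,6,7}
  0: safe
  1: safe
  4: safe
  5: safe
  6: safe
  7: safe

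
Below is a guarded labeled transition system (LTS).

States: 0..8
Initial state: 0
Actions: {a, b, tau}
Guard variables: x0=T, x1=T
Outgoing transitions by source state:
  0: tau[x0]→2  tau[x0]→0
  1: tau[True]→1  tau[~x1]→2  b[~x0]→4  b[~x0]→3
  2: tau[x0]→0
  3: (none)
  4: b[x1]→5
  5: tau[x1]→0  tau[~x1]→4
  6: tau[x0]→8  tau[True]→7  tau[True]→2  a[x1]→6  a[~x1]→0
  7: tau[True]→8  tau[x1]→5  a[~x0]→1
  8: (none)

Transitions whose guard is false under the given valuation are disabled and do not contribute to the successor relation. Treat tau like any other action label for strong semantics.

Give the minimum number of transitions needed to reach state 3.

Answer: UNREACHABLE

Trace:
Breadth-first toward 3:
  depth 0: {0}
  depth 1: {2}
3 never appears.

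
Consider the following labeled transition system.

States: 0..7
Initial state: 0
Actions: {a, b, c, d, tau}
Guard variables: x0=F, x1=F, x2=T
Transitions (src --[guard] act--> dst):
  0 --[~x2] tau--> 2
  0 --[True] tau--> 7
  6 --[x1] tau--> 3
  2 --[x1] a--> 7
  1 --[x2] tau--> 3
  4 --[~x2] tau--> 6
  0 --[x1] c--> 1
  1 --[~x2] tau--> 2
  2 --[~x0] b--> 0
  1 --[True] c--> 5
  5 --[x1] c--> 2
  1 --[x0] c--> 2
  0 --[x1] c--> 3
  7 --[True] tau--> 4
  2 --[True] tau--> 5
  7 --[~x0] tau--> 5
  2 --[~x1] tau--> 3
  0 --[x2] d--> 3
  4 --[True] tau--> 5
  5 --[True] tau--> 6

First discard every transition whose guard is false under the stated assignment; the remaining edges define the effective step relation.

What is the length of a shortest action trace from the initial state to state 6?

Layered search for 6:
  L0 = {0}
  L1 = {3,7}
  L2 = {4,5}
  L3 = {6}
6 enters at depth 3; path tau·tau·tau

Answer: 3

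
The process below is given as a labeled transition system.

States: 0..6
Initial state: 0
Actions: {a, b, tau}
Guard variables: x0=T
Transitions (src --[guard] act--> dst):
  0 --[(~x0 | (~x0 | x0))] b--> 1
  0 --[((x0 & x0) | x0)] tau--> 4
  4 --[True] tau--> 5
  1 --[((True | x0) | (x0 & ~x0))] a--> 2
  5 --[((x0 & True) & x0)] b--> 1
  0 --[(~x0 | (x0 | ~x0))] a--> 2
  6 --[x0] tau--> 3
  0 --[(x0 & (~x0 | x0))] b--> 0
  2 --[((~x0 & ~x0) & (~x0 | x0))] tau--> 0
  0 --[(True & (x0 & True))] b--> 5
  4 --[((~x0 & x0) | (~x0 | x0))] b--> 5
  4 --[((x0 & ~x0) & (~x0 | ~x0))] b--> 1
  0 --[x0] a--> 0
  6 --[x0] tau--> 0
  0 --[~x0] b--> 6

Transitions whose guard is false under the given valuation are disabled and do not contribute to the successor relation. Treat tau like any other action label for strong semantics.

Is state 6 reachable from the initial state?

12 transition(s) survive guard evaluation.
Layer 0: {0}
Layer 1: {1,2,4,5}  now seen {0,1,2,4,5}
Reachable = {0,1,2,4,5}

Answer: UNREACHABLE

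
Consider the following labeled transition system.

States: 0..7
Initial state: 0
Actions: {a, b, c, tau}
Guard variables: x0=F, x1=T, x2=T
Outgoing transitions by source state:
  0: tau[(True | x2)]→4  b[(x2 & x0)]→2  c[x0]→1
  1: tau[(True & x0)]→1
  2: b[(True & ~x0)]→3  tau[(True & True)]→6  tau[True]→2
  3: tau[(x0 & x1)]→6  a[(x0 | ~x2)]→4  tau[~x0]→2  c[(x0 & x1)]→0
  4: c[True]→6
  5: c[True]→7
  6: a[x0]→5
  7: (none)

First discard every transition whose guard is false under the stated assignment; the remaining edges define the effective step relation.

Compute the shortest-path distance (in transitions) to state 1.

Answer: UNREACHABLE

Analysis:
BFS to 1:
  depth 0: {0}
  depth 1: {4}
  depth 2: {6}
1 never appears.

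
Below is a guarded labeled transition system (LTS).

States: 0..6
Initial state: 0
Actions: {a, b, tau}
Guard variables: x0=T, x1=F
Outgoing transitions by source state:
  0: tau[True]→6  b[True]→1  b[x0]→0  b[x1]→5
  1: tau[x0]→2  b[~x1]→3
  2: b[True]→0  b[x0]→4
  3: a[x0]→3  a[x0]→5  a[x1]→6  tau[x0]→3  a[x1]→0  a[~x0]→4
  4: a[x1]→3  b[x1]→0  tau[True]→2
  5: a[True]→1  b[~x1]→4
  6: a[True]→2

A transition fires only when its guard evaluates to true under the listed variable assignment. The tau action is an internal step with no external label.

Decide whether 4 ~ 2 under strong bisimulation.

Answer: NOT BISIMILAR

Trace:
Compute ~ classes (split until stable):
  π0 = {{0,1,2,3,4,5,6}}
  π1 = {{0,1},{2},{3},{4},{5},{6}}
  π2 = {{0},{1},{2},{3},{4},{5},{6}}
7 equivalence class(es) (converged in 3)
4∈{4}, 2∈{2}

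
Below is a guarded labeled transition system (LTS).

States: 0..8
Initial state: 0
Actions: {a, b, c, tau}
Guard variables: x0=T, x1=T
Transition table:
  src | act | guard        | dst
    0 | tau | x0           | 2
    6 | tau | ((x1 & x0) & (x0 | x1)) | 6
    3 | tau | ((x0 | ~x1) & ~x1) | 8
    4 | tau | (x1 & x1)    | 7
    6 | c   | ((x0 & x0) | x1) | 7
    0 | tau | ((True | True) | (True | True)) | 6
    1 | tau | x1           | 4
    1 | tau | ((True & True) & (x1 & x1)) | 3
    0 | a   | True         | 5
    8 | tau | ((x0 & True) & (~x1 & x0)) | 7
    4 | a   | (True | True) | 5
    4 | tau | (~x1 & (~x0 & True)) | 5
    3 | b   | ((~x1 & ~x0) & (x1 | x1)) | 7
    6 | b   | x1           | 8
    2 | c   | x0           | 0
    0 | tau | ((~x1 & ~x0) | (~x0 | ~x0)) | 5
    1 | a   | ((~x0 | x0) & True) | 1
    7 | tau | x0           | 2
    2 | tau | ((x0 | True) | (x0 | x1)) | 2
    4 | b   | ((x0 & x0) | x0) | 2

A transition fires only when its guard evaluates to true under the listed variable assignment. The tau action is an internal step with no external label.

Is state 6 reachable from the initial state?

Answer: REACHABLE

Trace:
Guard filter leaves 15 enabled edge(s).
Layer 0: {0}
Layer 1: {2,5,6}  total {0,2,5,6}
Layer 2: {7,8}  total {0,2,5,6,7,8}
R = {0,2,5,6,7,8}
witness 6: tau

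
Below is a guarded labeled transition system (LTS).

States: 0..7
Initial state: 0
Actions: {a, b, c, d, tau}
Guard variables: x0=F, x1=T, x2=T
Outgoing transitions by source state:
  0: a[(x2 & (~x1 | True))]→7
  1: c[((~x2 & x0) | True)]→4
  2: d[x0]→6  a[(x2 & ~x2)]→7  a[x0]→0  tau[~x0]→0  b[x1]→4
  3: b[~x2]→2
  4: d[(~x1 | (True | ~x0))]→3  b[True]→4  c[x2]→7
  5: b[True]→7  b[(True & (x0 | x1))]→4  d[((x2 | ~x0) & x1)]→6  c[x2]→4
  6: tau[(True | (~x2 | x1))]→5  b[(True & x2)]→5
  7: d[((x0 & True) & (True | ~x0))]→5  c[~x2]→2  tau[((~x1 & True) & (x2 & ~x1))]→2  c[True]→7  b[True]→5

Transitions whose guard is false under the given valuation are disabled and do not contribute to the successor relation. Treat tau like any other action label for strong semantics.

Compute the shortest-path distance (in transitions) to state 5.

BFS to 5:
  Layer 0: {0}
  Layer 1: {7}
  Layer 2: {5}
5 enters at depth 2; path a·b

Answer: 2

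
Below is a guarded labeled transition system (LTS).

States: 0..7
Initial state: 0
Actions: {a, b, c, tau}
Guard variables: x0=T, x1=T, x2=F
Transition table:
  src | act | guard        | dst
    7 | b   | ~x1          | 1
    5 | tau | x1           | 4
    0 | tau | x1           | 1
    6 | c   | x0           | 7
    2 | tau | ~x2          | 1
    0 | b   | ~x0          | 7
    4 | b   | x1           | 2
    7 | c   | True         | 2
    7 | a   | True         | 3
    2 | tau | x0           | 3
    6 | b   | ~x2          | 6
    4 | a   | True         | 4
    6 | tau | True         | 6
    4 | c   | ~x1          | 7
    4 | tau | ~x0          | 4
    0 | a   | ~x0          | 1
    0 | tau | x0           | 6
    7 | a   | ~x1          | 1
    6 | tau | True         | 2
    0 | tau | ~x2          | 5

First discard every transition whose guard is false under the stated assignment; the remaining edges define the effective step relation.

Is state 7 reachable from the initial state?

Guard filter leaves 14 enabled edge(s).
Layer 0: {0}
Layer 1: {1,5,6}  cumulative {0,1,5,6}
Layer 2: {2,4,7}  cumulative {0,1,2,4,5,6,7}
Layer 3: {3}  cumulative {0,1,2,3,4,5,6,7}
R = {0,1,2,3,4,5,6,7}
witness 7: tau·c

Answer: REACHABLE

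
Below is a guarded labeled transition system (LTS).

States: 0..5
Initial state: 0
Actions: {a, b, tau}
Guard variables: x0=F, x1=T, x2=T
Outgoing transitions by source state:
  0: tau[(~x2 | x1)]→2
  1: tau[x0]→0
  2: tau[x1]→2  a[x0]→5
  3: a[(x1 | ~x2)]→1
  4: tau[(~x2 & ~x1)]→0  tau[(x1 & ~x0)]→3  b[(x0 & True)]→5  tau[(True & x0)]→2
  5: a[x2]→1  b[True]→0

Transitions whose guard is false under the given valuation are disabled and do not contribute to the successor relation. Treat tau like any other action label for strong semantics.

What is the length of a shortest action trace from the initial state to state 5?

BFS to 5:
  depth 0: {0}
  depth 1: {2}
5 never appears.

Answer: UNREACHABLE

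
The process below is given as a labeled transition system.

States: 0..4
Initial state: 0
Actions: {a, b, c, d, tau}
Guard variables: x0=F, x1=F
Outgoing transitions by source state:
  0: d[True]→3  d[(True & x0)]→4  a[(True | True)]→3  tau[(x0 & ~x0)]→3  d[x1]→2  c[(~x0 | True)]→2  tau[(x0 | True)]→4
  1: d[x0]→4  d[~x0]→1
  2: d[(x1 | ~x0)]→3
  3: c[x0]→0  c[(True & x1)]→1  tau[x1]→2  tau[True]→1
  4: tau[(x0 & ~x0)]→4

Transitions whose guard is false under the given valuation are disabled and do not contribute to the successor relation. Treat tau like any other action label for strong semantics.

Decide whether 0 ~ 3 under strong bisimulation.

Refine partition for ~:
  P[0] = {{0,1,2,3,4}}
  P[1] = {{0},{1,2},{3},{4}}
  P[2] = {{0},{1},{2},{3},{4}}
stable after 3 split(s): 5 block(s)
0∈{0}, 3∈{3}

Answer: NOT BISIMILAR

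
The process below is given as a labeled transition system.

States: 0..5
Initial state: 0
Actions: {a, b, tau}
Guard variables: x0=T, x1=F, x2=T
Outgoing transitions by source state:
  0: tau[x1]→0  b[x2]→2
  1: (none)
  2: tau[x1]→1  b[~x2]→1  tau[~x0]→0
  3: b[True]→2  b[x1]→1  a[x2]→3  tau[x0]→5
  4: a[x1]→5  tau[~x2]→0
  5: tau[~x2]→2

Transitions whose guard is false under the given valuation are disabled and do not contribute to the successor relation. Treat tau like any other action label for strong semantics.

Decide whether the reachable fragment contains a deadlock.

Answer: DEADLOCK at state 2

Working:
Reach set: {0,2}
  0: b→2  [deg 1]
  2: ∅  [deadlock]
trace reaching 2: b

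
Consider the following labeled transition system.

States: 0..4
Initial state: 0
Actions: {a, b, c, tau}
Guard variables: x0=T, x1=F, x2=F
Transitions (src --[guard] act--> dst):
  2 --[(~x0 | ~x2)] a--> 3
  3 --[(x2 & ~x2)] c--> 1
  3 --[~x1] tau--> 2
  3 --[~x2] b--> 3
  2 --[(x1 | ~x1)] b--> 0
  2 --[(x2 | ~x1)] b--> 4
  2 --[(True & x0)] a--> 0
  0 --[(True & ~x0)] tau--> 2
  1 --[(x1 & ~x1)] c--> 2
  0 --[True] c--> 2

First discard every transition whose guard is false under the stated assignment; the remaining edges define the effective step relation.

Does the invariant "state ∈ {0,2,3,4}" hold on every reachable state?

Answer: INVARIANT HOLDS

Trace:
Safe = {0,2,3,4}
Reach set: {0,2,3,4}
  0: ok
  2: ok
  3: ok
  4: ok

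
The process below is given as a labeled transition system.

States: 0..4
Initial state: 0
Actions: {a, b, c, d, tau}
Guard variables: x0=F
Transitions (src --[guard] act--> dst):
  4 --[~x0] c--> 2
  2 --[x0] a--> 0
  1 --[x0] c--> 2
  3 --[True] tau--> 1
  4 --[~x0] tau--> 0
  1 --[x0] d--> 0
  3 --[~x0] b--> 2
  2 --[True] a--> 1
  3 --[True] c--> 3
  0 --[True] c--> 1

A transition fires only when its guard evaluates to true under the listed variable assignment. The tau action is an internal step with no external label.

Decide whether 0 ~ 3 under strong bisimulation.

Answer: NOT BISIMILAR

Working:
Refine partition for ~:
  π0 = {{0,1,2,3,4}}
  π1 = {{0},{1},{2},{3},{4}}
stable after 2 split(s): 5 block(s)
[0]={0}  [3]={3}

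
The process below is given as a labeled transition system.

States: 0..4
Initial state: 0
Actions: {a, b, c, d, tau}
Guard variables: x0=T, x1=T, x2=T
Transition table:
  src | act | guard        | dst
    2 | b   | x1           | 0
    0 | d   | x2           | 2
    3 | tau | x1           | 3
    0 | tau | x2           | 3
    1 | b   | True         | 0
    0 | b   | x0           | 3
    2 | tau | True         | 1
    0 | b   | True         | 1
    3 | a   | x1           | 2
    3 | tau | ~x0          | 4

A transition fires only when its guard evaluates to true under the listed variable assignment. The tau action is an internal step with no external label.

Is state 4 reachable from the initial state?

Guard filter leaves 9 enabled edge(s).
Layer 0: {0}
Layer 1: {1,2,3}  total {0,1,2,3}
Reachable = {0,1,2,3}

Answer: UNREACHABLE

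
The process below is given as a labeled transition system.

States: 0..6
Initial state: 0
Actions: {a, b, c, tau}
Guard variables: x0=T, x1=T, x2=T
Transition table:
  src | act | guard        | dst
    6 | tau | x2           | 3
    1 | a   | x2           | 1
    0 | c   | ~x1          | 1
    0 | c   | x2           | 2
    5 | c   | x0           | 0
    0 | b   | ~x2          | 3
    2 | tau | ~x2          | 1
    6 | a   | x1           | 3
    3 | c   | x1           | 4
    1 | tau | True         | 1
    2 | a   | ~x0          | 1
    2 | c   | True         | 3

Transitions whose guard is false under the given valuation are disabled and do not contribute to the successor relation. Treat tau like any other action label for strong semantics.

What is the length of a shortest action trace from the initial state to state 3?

Answer: 2

Working:
BFS to 3:
  depth 0: {0}
  depth 1: {2}
  depth 2: {3}
first hit 3 at d=2 via c·c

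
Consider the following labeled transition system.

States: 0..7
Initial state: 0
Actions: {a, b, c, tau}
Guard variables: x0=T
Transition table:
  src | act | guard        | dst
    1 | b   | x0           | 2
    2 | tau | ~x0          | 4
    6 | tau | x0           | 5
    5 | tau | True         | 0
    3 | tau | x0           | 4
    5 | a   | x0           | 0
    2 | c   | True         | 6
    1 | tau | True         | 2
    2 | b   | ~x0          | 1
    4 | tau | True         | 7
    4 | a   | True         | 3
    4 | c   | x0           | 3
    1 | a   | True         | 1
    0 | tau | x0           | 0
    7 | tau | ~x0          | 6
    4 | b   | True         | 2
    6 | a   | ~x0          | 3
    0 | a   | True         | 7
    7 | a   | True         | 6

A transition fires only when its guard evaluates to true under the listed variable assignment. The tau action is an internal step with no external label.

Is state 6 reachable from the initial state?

After dropping false guards: 15 live edges.
depth 0: {0}
depth 1: {7}  now seen {0,7}
depth 2: {6}  now seen {0,6,7}
depth 3: {5}  now seen {0,5,6,7}
Reach set: {0,5,6,7}
witness 6: a·a

Answer: REACHABLE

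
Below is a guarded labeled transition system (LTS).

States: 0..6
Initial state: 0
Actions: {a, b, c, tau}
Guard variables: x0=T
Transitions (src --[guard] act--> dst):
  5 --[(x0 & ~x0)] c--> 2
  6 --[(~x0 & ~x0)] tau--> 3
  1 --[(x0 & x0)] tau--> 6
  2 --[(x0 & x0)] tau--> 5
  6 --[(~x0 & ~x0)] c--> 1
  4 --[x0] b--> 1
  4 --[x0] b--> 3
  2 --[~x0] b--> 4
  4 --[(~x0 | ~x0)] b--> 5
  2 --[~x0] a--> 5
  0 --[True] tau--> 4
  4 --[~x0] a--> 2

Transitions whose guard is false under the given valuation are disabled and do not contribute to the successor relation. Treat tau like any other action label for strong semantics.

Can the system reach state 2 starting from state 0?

Answer: UNREACHABLE

Trace:
5 transition(s) survive guard evaluation.
depth 0: {0}
depth 1: {4}  cumulative {0,4}
depth 2: {1,3}  cumulative {0,1,3,4}
depth 3: {6}  cumulative {0,1,3,4,6}
Reach set: {0,1,3,4,6}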